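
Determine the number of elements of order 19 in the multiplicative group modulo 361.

φ(361) = φ(19^2) = 19·(19−1) = 342 = 2 · 3^2 · 19.
In a cyclic group of order 342, there are φ(d) elements of order d for each divisor d of 342, and zero for non-divisors.
19 | 342, and φ(19) = 19 − 1 = 18.

18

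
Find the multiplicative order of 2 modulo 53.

52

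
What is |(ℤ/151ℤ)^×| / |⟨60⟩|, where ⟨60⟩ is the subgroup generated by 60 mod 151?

ord(60) | φ(151) = 151 − 1 = 150 = 2 · 3 · 5^2.
Divisors of 150: 1, 2, 3, 5, 6, 10, 15, 25, 30, 50, 75, 150.
Compute 60^d (mod 151) for the divisors d until we hit 1:
60^1 ≡ 60
60^2 ≡ 127
60^3 ≡ 70
60^5 ≡ 132
60^6 ≡ 68
60^10 ≡ 59
60^15 ≡ 87
60^25 ≡ 150
60^30 ≡ 19
60^50 ≡ 1
Thus |⟨60⟩| = ord(60) = 50.
[(Z/151Z)^× : ⟨60⟩] = 150/50 = 3.

3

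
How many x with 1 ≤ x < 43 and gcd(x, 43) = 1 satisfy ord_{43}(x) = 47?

0

φ(43) = 43 − 1 = 42 = 2 · 3 · 7.
In a cyclic group of order 42, there are φ(d) elements of order d for each divisor d of 42, and zero for non-divisors.
Here 42 is not a multiple of 47, so there are no elements of order 47.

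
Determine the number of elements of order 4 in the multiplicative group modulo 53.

φ(53) = 53 − 1 = 52 = 2^2 · 13.
(Z/53Z)^× is cyclic (|G| = 52); a cyclic group of order m has exactly φ(d) elements of each order d | m, and none otherwise.
4 = 2^2 divides 52, and φ(4) = 2.

2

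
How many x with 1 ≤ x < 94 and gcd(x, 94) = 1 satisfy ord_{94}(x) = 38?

φ(94) = φ(2)·φ(47) = 1·46 = 46 = 2 · 23.
In a cyclic group of order 46, there are φ(d) elements of order d for each divisor d of 46, and zero for non-divisors.
Here 46 is not a multiple of 38, so there are no elements of order 38.

0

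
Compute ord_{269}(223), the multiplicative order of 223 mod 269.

268

Since 223 ∈ (Z/269Z)^×, its order divides φ(269) = 269 − 1 = 268 = 2^2 · 67.
Divisors of 268: 1, 2, 4, 67, 134, 268.
Compute 223^d (mod 269) for the divisors d until we hit 1:
223^1 ≡ 223 (mod 269)
223^2 ≡ 233 (mod 269)
223^4 ≡ 220 (mod 269)
223^67 ≡ 82 (mod 269)
223^134 ≡ 268 (mod 269)
223^268 ≡ 1 (mod 269) ✓
So ord_269(223) = 268.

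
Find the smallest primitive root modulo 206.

5

φ(206) = φ(2)·φ(103) = 1·102 = 102 = 2 · 3 · 17.
g is a primitive root iff g^(102/q) ≢ 1 (mod 206) for each prime q ∈ {2, 3, 17}.
g = 2: gcd(2, 206) = 2 > 1, not a unit — skip.
g = 3: 3^51 ≡ 205; 3^34 ≡ 1 — hits 1, so not a primitive root.
g = 4: gcd(4, 206) = 2 > 1, not a unit — skip.
g = 5: 5^51 ≡ 205; 5^34 ≡ 159; 5^6 ≡ 175 — none is 1, so 5 is a primitive root.
Hence the least primitive root of 206 is 5.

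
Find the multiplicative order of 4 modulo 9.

Since 4 ∈ (Z/9Z)^×, its order divides φ(9) = φ(3^2) = 3·(3−1) = 6 = 2 · 3.
Divisors of 6: 1, 2, 3, 6.
Test each divisor d:
4^1 ≡ 4 (mod 9)
4^2 ≡ 7 (mod 9)
4^3 ≡ 1 (mod 9) ✓
So ord_9(4) = 3.

3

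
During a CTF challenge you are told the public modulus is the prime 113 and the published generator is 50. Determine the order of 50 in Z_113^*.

56

ord(50) | φ(113) = 113 − 1 = 112 = 2^4 · 7.
Divisors of 112: 1, 2, 4, 7, 8, 14, 16, 28, 56, 112.
Evaluate successive powers at the divisors of 112:
50^1 ≡ 50 (mod 113)
50^2 ≡ 14 (mod 113)
50^4 ≡ 83 (mod 113)
50^7 ≡ 18 (mod 113)
50^8 ≡ 109 (mod 113)
50^14 ≡ 98 (mod 113)
50^16 ≡ 16 (mod 113)
50^28 ≡ 112 (mod 113)
50^56 ≡ 1 (mod 113) ✓
The smallest such exponent is 56, so the order of 50 is 56.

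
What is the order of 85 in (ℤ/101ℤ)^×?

50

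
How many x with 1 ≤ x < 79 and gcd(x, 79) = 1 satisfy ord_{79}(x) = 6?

φ(79) = 79 − 1 = 78 = 2 · 3 · 13.
In a cyclic group of order 78, there are φ(d) elements of order d for each divisor d of 78, and zero for non-divisors.
6 = 2 · 3 divides 78, and φ(6) = 2.

2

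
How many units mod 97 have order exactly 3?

2

φ(97) = 97 − 1 = 96 = 2^5 · 3.
(Z/97Z)^× is cyclic (|G| = 96); a cyclic group of order m has exactly φ(d) elements of each order d | m, and none otherwise.
3 | 96, and φ(3) = 3 − 1 = 2.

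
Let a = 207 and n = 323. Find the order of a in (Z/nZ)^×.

Since 207 ∈ (Z/323Z)^×, its order divides φ(323) = φ(17·19) = (17−1)·(19−1) = 16·18 = 288 = 2^5 · 3^2.
Divisors of 288: 1, 2, 3, 4, 6, 8, 9, 12, 16, 18, 24, 32, 36, 48, 72, 96, 144, 288.
Compute 207^d (mod 323) for the divisors d until we hit 1:
207^1 ≡ 207
207^2 ≡ 213
207^3 ≡ 163
207^4 ≡ 149
207^6 ≡ 83
207^8 ≡ 237
207^9 ≡ 286
207^12 ≡ 106
207^16 ≡ 290
207^18 ≡ 77
207^24 ≡ 254
207^32 ≡ 120
207^36 ≡ 115
207^48 ≡ 239
207^72 ≡ 305
207^96 ≡ 273
207^144 ≡ 1
The smallest such exponent is 144, so the order of 207 is 144.

144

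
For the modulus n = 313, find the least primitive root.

φ(313) = 313 − 1 = 312 = 2^3 · 3 · 13.
Test candidates g = 2, 3, … against the prime factors q ∈ {2, 3, 13} of φ(313): g is a generator iff g^(312/q) ≢ 1 for every such q.
g = 2: 2^156 ≡ 1 — hits 1, so not a primitive root.
g = 3: 3^156 ≡ 1 — hits 1, so not a primitive root.
g = 4: 4^156 ≡ 1 — hits 1, so not a primitive root.
g = 5: 5^156 ≡ 312; 5^104 ≡ 1 — hits 1, so not a primitive root.
g = 6: 6^156 ≡ 1 — hits 1, so not a primitive root.
g = 7: 7^156 ≡ 312; 7^104 ≡ 1 — hits 1, so not a primitive root.
g = 8: 8^156 ≡ 1 — hits 1, so not a primitive root.
g = 9: 9^156 ≡ 1 — hits 1, so not a primitive root.
g = 10: 10^156 ≡ 312; 10^104 ≡ 214; 10^24 ≡ 103 — none is 1, so 10 is a primitive root.
Hence the least primitive root of 313 is 10.

10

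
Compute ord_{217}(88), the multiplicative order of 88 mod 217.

Since 88 ∈ (Z/217Z)^×, its order divides φ(217) = φ(7·31) = (7−1)·(31−1) = 6·30 = 180 = 2^2 · 3^2 · 5.
Divisors of 180: 1, 2, 3, 4, 5, 6, 9, 10, 12, 15, 18, 20, 30, 36, 45, 60, 90, 180.
Compute 88^d (mod 217) for the divisors d until we hit 1:
88^1 ≡ 88 (mod 217)
88^2 ≡ 149 (mod 217)
88^3 ≡ 92 (mod 217)
88^4 ≡ 67 (mod 217)
88^5 ≡ 37 (mod 217)
88^6 ≡ 1 (mod 217) ✓
So ord_217(88) = 6.

6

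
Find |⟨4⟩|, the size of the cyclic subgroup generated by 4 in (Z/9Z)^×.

3

The order of 4 must divide φ(9) = φ(3^2) = 3·(3−1) = 6 = 2 · 3.
Divisors of 6: 1, 2, 3, 6.
Check 4^d mod 9 for each divisor in increasing order:
4^1 ≡ 4
4^2 ≡ 7
4^3 ≡ 1
So ord_9(4) = 3.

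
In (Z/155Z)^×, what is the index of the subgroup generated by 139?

12

ord(139) | φ(155) = φ(5·31) = (5−1)·(31−1) = 4·30 = 120 = 2^3 · 3 · 5.
Divisors of 120: 1, 2, 3, 4, 5, 6, 8, 10, 12, 15, 20, 24, 30, 40, 60, 120.
Compute 139^d (mod 155) for the divisors d until we hit 1:
139^1 ≡ 139 (mod 155)
139^2 ≡ 101 (mod 155)
139^3 ≡ 89 (mod 155)
139^4 ≡ 126 (mod 155)
139^5 ≡ 154 (mod 155)
139^6 ≡ 16 (mod 155)
139^8 ≡ 66 (mod 155)
139^10 ≡ 1 (mod 155) ✓
Thus |⟨139⟩| = ord(139) = 10.
Index = |(Z/155Z)^×| / |⟨139⟩| = 120 / 10 = 12.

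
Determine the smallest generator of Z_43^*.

3

φ(43) = 43 − 1 = 42 = 2 · 3 · 7.
g is a primitive root iff g^(42/q) ≢ 1 (mod 43) for each prime q ∈ {2, 3, 7}.
g = 2: 2^21 ≡ 42; 2^14 ≡ 1 — hits 1, so not a primitive root.
g = 3: 3^21 ≡ 42; 3^14 ≡ 36; 3^6 ≡ 41 — none is 1, so 3 is a primitive root.
The smallest primitive root modulo 43 is 3.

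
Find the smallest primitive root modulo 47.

5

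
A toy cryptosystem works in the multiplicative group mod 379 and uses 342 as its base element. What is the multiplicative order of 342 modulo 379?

By Lagrange's theorem, ord_379(342) divides φ(379) = 379 − 1 = 378 = 2 · 3^3 · 7.
Divisors of 378: 1, 2, 3, 6, 7, 9, 14, 18, 21, 27, 42, 54, 63, 126, 189, 378.
Check 342^d mod 379 for each divisor in increasing order:
342^1 ≡ 342
342^2 ≡ 232
342^3 ≡ 133
342^6 ≡ 255
342^7 ≡ 40
342^9 ≡ 184
342^14 ≡ 84
342^18 ≡ 125
342^21 ≡ 328
342^27 ≡ 260
342^42 ≡ 327
342^54 ≡ 138
342^63 ≡ 378
342^126 ≡ 1
So ord_379(342) = 126.

126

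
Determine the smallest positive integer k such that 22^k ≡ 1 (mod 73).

8

By Lagrange's theorem, ord_73(22) divides φ(73) = 73 − 1 = 72 = 2^3 · 3^2.
Divisors of 72: 1, 2, 3, 4, 6, 8, 9, 12, 18, 24, 36, 72.
Test each divisor d:
22^1 ≡ 22 (mod 73)
22^2 ≡ 46 (mod 73)
22^3 ≡ 63 (mod 73)
22^4 ≡ 72 (mod 73)
22^6 ≡ 27 (mod 73)
22^8 ≡ 1 (mod 73) ✓
Hence ord(22) = 8.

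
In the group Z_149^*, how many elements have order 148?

φ(149) = 149 − 1 = 148 = 2^2 · 37.
(Z/149Z)^× is cyclic (|G| = 148); a cyclic group of order m has exactly φ(d) elements of each order d | m, and none otherwise.
148 = 2^2 · 37 divides 148, and φ(148) = 72.

72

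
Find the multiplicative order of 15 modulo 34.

Since 15 ∈ (Z/34Z)^×, its order divides φ(34) = φ(2)·φ(17) = 1·16 = 16 = 2^4.
Divisors of 16: 1, 2, 4, 8, 16.
Test each divisor d:
15^1 ≡ 15 (mod 34)
15^2 ≡ 21 (mod 34)
15^4 ≡ 33 (mod 34)
15^8 ≡ 1 (mod 34) ✓
So ord_34(15) = 8.

8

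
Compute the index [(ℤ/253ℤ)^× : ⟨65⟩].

ord(65) | φ(253) = φ(11·23) = (11−1)·(23−1) = 10·22 = 220 = 2^2 · 5 · 11.
Divisors of 220: 1, 2, 4, 5, 10, 11, 20, 22, 44, 55, 110, 220.
Evaluate successive powers at the divisors of 220:
65^1 ≡ 65
65^2 ≡ 177
65^4 ≡ 210
65^5 ≡ 241
65^10 ≡ 144
65^11 ≡ 252
65^20 ≡ 243
65^22 ≡ 1
The order of 65 is 22, so the subgroup it generates has 22 elements.
[(Z/253Z)^× : ⟨65⟩] = 220/22 = 10.

10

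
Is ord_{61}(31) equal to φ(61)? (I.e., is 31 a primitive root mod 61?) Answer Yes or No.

φ(61) = 61 − 1 = 60 = 2^2 · 3 · 5.
It suffices to check that the order of 31 is not a proper divisor of 60: compute 31^(60/q) for q ∈ {2, 3, 5}.
31^30 ≡ 60 (mod 61)  [q = 2: ≢ 1 ✓]
31^20 ≡ 13 (mod 61)  [q = 3: ≢ 1 ✓]
31^12 ≡ 34 (mod 61)  [q = 5: ≢ 1 ✓]
All checks pass, so 31 has order 60 and is a primitive root modulo 61.

Yes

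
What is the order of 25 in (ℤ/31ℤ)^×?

Since 25 ∈ (Z/31Z)^×, its order divides φ(31) = 31 − 1 = 30 = 2 · 3 · 5.
Divisors of 30: 1, 2, 3, 5, 6, 10, 15, 30.
Check 25^d mod 31 for each divisor in increasing order:
25^1 ≡ 25
25^2 ≡ 5
25^3 ≡ 1
Therefore the multiplicative order of 25 modulo 31 is 3.

3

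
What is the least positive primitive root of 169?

2

φ(169) = φ(13^2) = 13·(13−1) = 156 = 2^2 · 3 · 13.
g is a primitive root iff g^(156/q) ≢ 1 (mod 169) for each prime q ∈ {2, 3, 13}.
g = 2: 2^78 ≡ 168; 2^52 ≡ 146; 2^12 ≡ 40 — none is 1, so 2 is a primitive root.
The smallest primitive root modulo 169 is 2.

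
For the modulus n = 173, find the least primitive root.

2

φ(173) = 173 − 1 = 172 = 2^2 · 43.
g is a primitive root iff g^(172/q) ≢ 1 (mod 173) for each prime q ∈ {2, 43}.
g = 2: 2^86 ≡ 172; 2^4 ≡ 16 — none is 1, so 2 is a primitive root.
The smallest primitive root modulo 173 is 2.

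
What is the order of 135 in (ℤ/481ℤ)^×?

36

Since 135 ∈ (Z/481Z)^×, its order divides φ(481) = φ(13·37) = (13−1)·(37−1) = 12·36 = 432 = 2^4 · 3^3.
Divisors of 432: 1, 2, 3, 4, 6, 8, 9, 12, 16, 18, 24, 27, 36, 48, 54, 72, 108, 144, 216, 432.
Check 135^d mod 481 for each divisor in increasing order:
135^1 ≡ 135
135^2 ≡ 428
135^3 ≡ 60
135^4 ≡ 404
135^6 ≡ 233
135^8 ≡ 157
135^9 ≡ 31
135^12 ≡ 417
135^16 ≡ 118
135^18 ≡ 480
135^24 ≡ 248
135^27 ≡ 450
135^36 ≡ 1
Therefore the multiplicative order of 135 modulo 481 is 36.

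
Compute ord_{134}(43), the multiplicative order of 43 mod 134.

22

Since 43 ∈ (Z/134Z)^×, its order divides φ(134) = φ(2)·φ(67) = 1·66 = 66 = 2 · 3 · 11.
Divisors of 66: 1, 2, 3, 6, 11, 22, 33, 66.
Test each divisor d:
43^1 ≡ 43
43^2 ≡ 107
43^3 ≡ 45
43^6 ≡ 15
43^11 ≡ 133
43^22 ≡ 1
The smallest such exponent is 22, so the order of 43 is 22.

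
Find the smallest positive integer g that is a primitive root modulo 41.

φ(41) = 41 − 1 = 40 = 2^3 · 5.
Test candidates g = 2, 3, … against the prime factors q ∈ {2, 5} of φ(41): g is a generator iff g^(40/q) ≢ 1 for every such q.
g = 2: 2^20 ≡ 1 — hits 1, so not a primitive root.
g = 3: 3^20 ≡ 40; 3^8 ≡ 1 — hits 1, so not a primitive root.
g = 4: 4^20 ≡ 1 — hits 1, so not a primitive root.
g = 5: 5^20 ≡ 1 — hits 1, so not a primitive root.
g = 6: 6^20 ≡ 40; 6^8 ≡ 10 — none is 1, so 6 is a primitive root.
Hence the least primitive root of 41 is 6.

6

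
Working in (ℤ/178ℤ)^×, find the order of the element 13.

88

ord(13) | φ(178) = φ(2)·φ(89) = 1·88 = 88 = 2^3 · 11.
Divisors of 88: 1, 2, 4, 8, 11, 22, 44, 88.
Evaluate successive powers at the divisors of 88:
13^1 ≡ 13 (mod 178)
13^2 ≡ 169 (mod 178)
13^4 ≡ 81 (mod 178)
13^8 ≡ 153 (mod 178)
13^11 ≡ 77 (mod 178)
13^22 ≡ 55 (mod 178)
13^44 ≡ 177 (mod 178)
13^88 ≡ 1 (mod 178) ✓
The smallest such exponent is 88, so the order of 13 is 88.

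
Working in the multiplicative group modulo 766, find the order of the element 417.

191

The order of 417 must divide φ(766) = φ(2)·φ(383) = 1·382 = 382 = 2 · 191.
Divisors of 382: 1, 2, 191, 382.
Check 417^d mod 766 for each divisor in increasing order:
417^1 ≡ 417 (mod 766)
417^2 ≡ 7 (mod 766)
417^191 ≡ 1 (mod 766) ✓
So ord_766(417) = 191.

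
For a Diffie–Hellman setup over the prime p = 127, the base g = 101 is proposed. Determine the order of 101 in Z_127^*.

126

Since 101 ∈ (Z/127Z)^×, its order divides φ(127) = 127 − 1 = 126 = 2 · 3^2 · 7.
Divisors of 126: 1, 2, 3, 6, 7, 9, 14, 18, 21, 42, 63, 126.
Test each divisor d:
101^1 ≡ 101 (mod 127)
101^2 ≡ 41 (mod 127)
101^3 ≡ 77 (mod 127)
101^6 ≡ 87 (mod 127)
101^7 ≡ 24 (mod 127)
101^9 ≡ 95 (mod 127)
101^14 ≡ 68 (mod 127)
101^18 ≡ 8 (mod 127)
101^21 ≡ 108 (mod 127)
101^42 ≡ 107 (mod 127)
101^63 ≡ 126 (mod 127)
101^126 ≡ 1 (mod 127) ✓
Therefore the multiplicative order of 101 modulo 127 is 126.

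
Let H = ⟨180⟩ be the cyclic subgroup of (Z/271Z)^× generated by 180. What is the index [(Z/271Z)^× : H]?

By Lagrange's theorem, ord_271(180) divides φ(271) = 271 − 1 = 270 = 2 · 3^3 · 5.
Divisors of 270: 1, 2, 3, 5, 6, 9, 10, 15, 18, 27, 30, 45, 54, 90, 135, 270.
Evaluate successive powers at the divisors of 270:
180^1 ≡ 180 (mod 271)
180^2 ≡ 151 (mod 271)
180^3 ≡ 80 (mod 271)
180^5 ≡ 156 (mod 271)
180^6 ≡ 167 (mod 271)
180^9 ≡ 81 (mod 271)
180^10 ≡ 217 (mod 271)
180^15 ≡ 248 (mod 271)
180^18 ≡ 57 (mod 271)
180^27 ≡ 10 (mod 271)
180^30 ≡ 258 (mod 271)
180^45 ≡ 28 (mod 271)
180^54 ≡ 100 (mod 271)
180^90 ≡ 242 (mod 271)
180^135 ≡ 1 (mod 271) ✓
The order of 180 is 135, so the subgroup it generates has 135 elements.
Index = |(Z/271Z)^×| / |⟨180⟩| = 270 / 135 = 2.

2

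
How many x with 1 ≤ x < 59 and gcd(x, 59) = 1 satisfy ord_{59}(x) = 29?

φ(59) = 59 − 1 = 58 = 2 · 29.
Since (Z/59Z)^× is cyclic of order 58, the number of elements of order d is φ(d) when d | 58 and 0 otherwise.
29 | 58, and φ(29) = 29 − 1 = 28.

28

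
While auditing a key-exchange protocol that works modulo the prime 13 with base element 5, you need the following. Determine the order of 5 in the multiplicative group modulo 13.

Since 5 ∈ (Z/13Z)^×, its order divides φ(13) = 13 − 1 = 12 = 2^2 · 3.
Divisors of 12: 1, 2, 3, 4, 6, 12.
Evaluate successive powers at the divisors of 12:
5^1 ≡ 5 (mod 13)
5^2 ≡ 12 (mod 13)
5^3 ≡ 8 (mod 13)
5^4 ≡ 1 (mod 13) ✓
Therefore the multiplicative order of 5 modulo 13 is 4.

4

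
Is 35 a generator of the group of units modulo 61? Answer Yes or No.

φ(61) = 61 − 1 = 60 = 2^2 · 3 · 5.
An element g generates (Z/61Z)^× iff g^(60/q) ≢ 1 (mod 61) for each prime q ∈ {2, 3, 5}.
35^30 ≡ 60 (mod 61)  [q = 2: ≢ 1 ✓]
35^20 ≡ 13 (mod 61)  [q = 3: ≢ 1 ✓]
35^12 ≡ 9 (mod 61)  [q = 5: ≢ 1 ✓]
All checks pass, so 35 has order 60 and is a primitive root modulo 61.

Yes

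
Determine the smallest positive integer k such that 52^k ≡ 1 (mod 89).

8

ord(52) | φ(89) = 89 − 1 = 88 = 2^3 · 11.
Divisors of 88: 1, 2, 4, 8, 11, 22, 44, 88.
Evaluate successive powers at the divisors of 88:
52^1 ≡ 52 (mod 89)
52^2 ≡ 34 (mod 89)
52^4 ≡ 88 (mod 89)
52^8 ≡ 1 (mod 89) ✓
So ord_89(52) = 8.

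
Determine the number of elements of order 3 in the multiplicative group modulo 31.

2

φ(31) = 31 − 1 = 30 = 2 · 3 · 5.
(Z/31Z)^× is cyclic (|G| = 30); a cyclic group of order m has exactly φ(d) elements of each order d | m, and none otherwise.
3 | 30, and φ(3) = 3 − 1 = 2.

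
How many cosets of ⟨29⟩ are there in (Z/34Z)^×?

1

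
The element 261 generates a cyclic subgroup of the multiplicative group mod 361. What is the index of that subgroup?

1

The order of 261 must divide φ(361) = φ(19^2) = 19·(19−1) = 342 = 2 · 3^2 · 19.
Divisors of 342: 1, 2, 3, 6, 9, 18, 19, 38, 57, 114, 171, 342.
Evaluate successive powers at the divisors of 342:
261^1 ≡ 261
261^2 ≡ 253
261^3 ≡ 331
261^6 ≡ 178
261^9 ≡ 75
261^18 ≡ 210
261^19 ≡ 299
261^38 ≡ 234
261^57 ≡ 293
261^114 ≡ 292
261^171 ≡ 360
261^342 ≡ 1
The order of 261 is 342, so the subgroup it generates has 342 elements.
Index = |(Z/361Z)^×| / |⟨261⟩| = 342 / 342 = 1.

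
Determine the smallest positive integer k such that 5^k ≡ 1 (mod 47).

46

Since 5 ∈ (Z/47Z)^×, its order divides φ(47) = 47 − 1 = 46 = 2 · 23.
Divisors of 46: 1, 2, 23, 46.
Check 5^d mod 47 for each divisor in increasing order:
5^1 ≡ 5 (mod 47)
5^2 ≡ 25 (mod 47)
5^23 ≡ 46 (mod 47)
5^46 ≡ 1 (mod 47) ✓
Hence ord(5) = 46.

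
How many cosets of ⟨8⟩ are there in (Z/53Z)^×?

ord(8) | φ(53) = 53 − 1 = 52 = 2^2 · 13.
Divisors of 52: 1, 2, 4, 13, 26, 52.
Check 8^d mod 53 for each divisor in increasing order:
8^1 ≡ 8
8^2 ≡ 11
8^4 ≡ 15
8^13 ≡ 23
8^26 ≡ 52
8^52 ≡ 1
The order of 8 is 52, so the subgroup it generates has 52 elements.
The index is φ(53) / ord(8) = 52 / 52 = 1.

1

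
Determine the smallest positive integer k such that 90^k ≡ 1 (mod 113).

112

ord(90) | φ(113) = 113 − 1 = 112 = 2^4 · 7.
Divisors of 112: 1, 2, 4, 7, 8, 14, 16, 28, 56, 112.
Evaluate successive powers at the divisors of 112:
90^1 ≡ 90 (mod 113)
90^2 ≡ 77 (mod 113)
90^4 ≡ 53 (mod 113)
90^7 ≡ 40 (mod 113)
90^8 ≡ 97 (mod 113)
90^14 ≡ 18 (mod 113)
90^16 ≡ 30 (mod 113)
90^28 ≡ 98 (mod 113)
90^56 ≡ 112 (mod 113)
90^112 ≡ 1 (mod 113) ✓
Hence ord(90) = 112.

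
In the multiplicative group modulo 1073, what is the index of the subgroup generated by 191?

By Lagrange's theorem, ord_1073(191) divides φ(1073) = φ(29·37) = (29−1)·(37−1) = 28·36 = 1008 = 2^4 · 3^2 · 7.
Divisors of 1008: 1, 2, 3, 4, 6, 7, 8, 9, 12, 14, 16, 18, 21, 24, 28, 36, 42, 48, 56, 63, 72, 84, 112, 126, 144, 168, 252, 336, 504, 1008.
Test each divisor d:
191^1 ≡ 191 (mod 1073)
191^2 ≡ 1072 (mod 1073)
191^3 ≡ 882 (mod 1073)
191^4 ≡ 1 (mod 1073) ✓
So ord_1073(191) = 4, hence |⟨191⟩| = 4.
Index = |(Z/1073Z)^×| / |⟨191⟩| = 1008 / 4 = 252.

252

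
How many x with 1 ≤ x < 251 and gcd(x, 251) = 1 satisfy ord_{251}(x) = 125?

φ(251) = 251 − 1 = 250 = 2 · 5^3.
In a cyclic group of order 250, there are φ(d) elements of order d for each divisor d of 250, and zero for non-divisors.
125 = 5^3 divides 250, and φ(125) = 100.

100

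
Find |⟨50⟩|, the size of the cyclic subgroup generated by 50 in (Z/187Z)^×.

10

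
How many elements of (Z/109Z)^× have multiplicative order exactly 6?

2

φ(109) = 109 − 1 = 108 = 2^2 · 3^3.
(Z/109Z)^× is cyclic (|G| = 108); a cyclic group of order m has exactly φ(d) elements of each order d | m, and none otherwise.
6 = 2 · 3 divides 108, and φ(6) = 2.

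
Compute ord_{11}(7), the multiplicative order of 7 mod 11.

10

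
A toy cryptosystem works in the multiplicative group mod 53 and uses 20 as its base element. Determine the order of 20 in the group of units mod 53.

52

ord(20) | φ(53) = 53 − 1 = 52 = 2^2 · 13.
Divisors of 52: 1, 2, 4, 13, 26, 52.
Test each divisor d:
20^1 ≡ 20
20^2 ≡ 29
20^4 ≡ 46
20^13 ≡ 30
20^26 ≡ 52
20^52 ≡ 1
The smallest such exponent is 52, so the order of 20 is 52.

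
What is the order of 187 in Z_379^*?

189

By Lagrange's theorem, ord_379(187) divides φ(379) = 379 − 1 = 378 = 2 · 3^3 · 7.
Divisors of 378: 1, 2, 3, 6, 7, 9, 14, 18, 21, 27, 42, 54, 63, 126, 189, 378.
Test each divisor d:
187^1 ≡ 187 (mod 379)
187^2 ≡ 101 (mod 379)
187^3 ≡ 316 (mod 379)
187^6 ≡ 179 (mod 379)
187^7 ≡ 121 (mod 379)
187^9 ≡ 93 (mod 379)
187^14 ≡ 239 (mod 379)
187^18 ≡ 311 (mod 379)
187^21 ≡ 115 (mod 379)
187^27 ≡ 119 (mod 379)
187^42 ≡ 339 (mod 379)
187^54 ≡ 138 (mod 379)
187^63 ≡ 327 (mod 379)
187^126 ≡ 51 (mod 379)
187^189 ≡ 1 (mod 379) ✓
Therefore the multiplicative order of 187 modulo 379 is 189.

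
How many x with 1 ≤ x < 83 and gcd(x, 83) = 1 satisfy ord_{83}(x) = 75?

0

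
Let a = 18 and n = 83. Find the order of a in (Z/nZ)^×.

82

ord(18) | φ(83) = 83 − 1 = 82 = 2 · 41.
Divisors of 82: 1, 2, 41, 82.
Check 18^d mod 83 for each divisor in increasing order:
18^1 ≡ 18 (mod 83)
18^2 ≡ 75 (mod 83)
18^41 ≡ 82 (mod 83)
18^82 ≡ 1 (mod 83) ✓
So ord_83(18) = 82.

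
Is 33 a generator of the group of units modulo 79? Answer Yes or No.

φ(79) = 79 − 1 = 78 = 2 · 3 · 13.
33 is a primitive root mod 79 iff 33^(φ(79)/q) ≢ 1 for every prime q | φ(79), i.e. q ∈ {2, 3, 13}.
33^39 ≡ 78 (mod 79)  [q = 2: ≢ 1 ✓]
33^26 ≡ 1 (mod 79)  [q = 3: ≡ 1 ✗]
33^6 ≡ 64 (mod 79)  [q = 13: ≢ 1 ✓]
33^26 ≡ 1 shows ord(33) | 26, strictly less than φ(79); not a primitive root.

No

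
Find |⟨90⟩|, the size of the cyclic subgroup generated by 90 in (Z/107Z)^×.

53

The order of 90 must divide φ(107) = 107 − 1 = 106 = 2 · 53.
Divisors of 106: 1, 2, 53, 106.
Test each divisor d:
90^1 ≡ 90 (mod 107)
90^2 ≡ 75 (mod 107)
90^53 ≡ 1 (mod 107) ✓
So ord_107(90) = 53.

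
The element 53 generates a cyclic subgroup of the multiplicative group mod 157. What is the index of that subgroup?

1

Since 53 ∈ (Z/157Z)^×, its order divides φ(157) = 157 − 1 = 156 = 2^2 · 3 · 13.
Divisors of 156: 1, 2, 3, 4, 6, 12, 13, 26, 39, 52, 78, 156.
Evaluate successive powers at the divisors of 156:
53^1 ≡ 53
53^2 ≡ 140
53^3 ≡ 41
53^4 ≡ 132
53^6 ≡ 111
53^12 ≡ 75
53^13 ≡ 50
53^26 ≡ 145
53^39 ≡ 28
53^52 ≡ 144
53^78 ≡ 156
53^156 ≡ 1
Thus |⟨53⟩| = ord(53) = 156.
Index = |(Z/157Z)^×| / |⟨53⟩| = 156 / 156 = 1.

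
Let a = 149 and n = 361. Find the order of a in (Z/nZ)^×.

Since 149 ∈ (Z/361Z)^×, its order divides φ(361) = φ(19^2) = 19·(19−1) = 342 = 2 · 3^2 · 19.
Divisors of 342: 1, 2, 3, 6, 9, 18, 19, 38, 57, 114, 171, 342.
Evaluate successive powers at the divisors of 342:
149^1 ≡ 149
149^2 ≡ 180
149^3 ≡ 106
149^6 ≡ 45
149^9 ≡ 77
149^18 ≡ 153
149^19 ≡ 54
149^38 ≡ 28
149^57 ≡ 68
149^114 ≡ 292
149^171 ≡ 1
Hence ord(149) = 171.

171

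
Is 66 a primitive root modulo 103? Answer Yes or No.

No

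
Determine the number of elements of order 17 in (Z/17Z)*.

φ(17) = 17 − 1 = 16 = 2^4.
In a cyclic group of order 16, there are φ(d) elements of order d for each divisor d of 16, and zero for non-divisors.
Here 16 is not a multiple of 17, so there are no elements of order 17.

0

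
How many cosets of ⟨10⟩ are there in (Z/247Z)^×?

12

By Lagrange's theorem, ord_247(10) divides φ(247) = φ(13·19) = (13−1)·(19−1) = 12·18 = 216 = 2^3 · 3^3.
Divisors of 216: 1, 2, 3, 4, 6, 8, 9, 12, 18, 24, 27, 36, 54, 72, 108, 216.
Check 10^d mod 247 for each divisor in increasing order:
10^1 ≡ 10 (mod 247)
10^2 ≡ 100 (mod 247)
10^3 ≡ 12 (mod 247)
10^4 ≡ 120 (mod 247)
10^6 ≡ 144 (mod 247)
10^8 ≡ 74 (mod 247)
10^9 ≡ 246 (mod 247)
10^12 ≡ 235 (mod 247)
10^18 ≡ 1 (mod 247) ✓
Thus |⟨10⟩| = ord(10) = 18.
[(Z/247Z)^× : ⟨10⟩] = 216/18 = 12.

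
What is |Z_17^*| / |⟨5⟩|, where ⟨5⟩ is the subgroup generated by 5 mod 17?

1

ord(5) | φ(17) = 17 − 1 = 16 = 2^4.
Divisors of 16: 1, 2, 4, 8, 16.
Evaluate successive powers at the divisors of 16:
5^1 ≡ 5 (mod 17)
5^2 ≡ 8 (mod 17)
5^4 ≡ 13 (mod 17)
5^8 ≡ 16 (mod 17)
5^16 ≡ 1 (mod 17) ✓
The order of 5 is 16, so the subgroup it generates has 16 elements.
[(Z/17Z)^× : ⟨5⟩] = 16/16 = 1.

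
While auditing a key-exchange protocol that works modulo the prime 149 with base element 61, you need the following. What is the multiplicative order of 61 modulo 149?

74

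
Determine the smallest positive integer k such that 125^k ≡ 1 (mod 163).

18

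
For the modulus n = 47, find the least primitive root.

φ(47) = 47 − 1 = 46 = 2 · 23.
Test candidates g = 2, 3, … against the prime factors q ∈ {2, 23} of φ(47): g is a generator iff g^(46/q) ≢ 1 for every such q.
g = 2: 2^23 ≡ 1 — hits 1, so not a primitive root.
g = 3: 3^23 ≡ 1 — hits 1, so not a primitive root.
g = 4: 4^23 ≡ 1 — hits 1, so not a primitive root.
g = 5: 5^23 ≡ 46; 5^2 ≡ 25 — none is 1, so 5 is a primitive root.
Hence the least primitive root of 47 is 5.

5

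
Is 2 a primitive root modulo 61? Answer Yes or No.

Yes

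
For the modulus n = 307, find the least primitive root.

5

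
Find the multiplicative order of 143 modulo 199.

198

ord(143) | φ(199) = 199 − 1 = 198 = 2 · 3^2 · 11.
Divisors of 198: 1, 2, 3, 6, 9, 11, 18, 22, 33, 66, 99, 198.
Test each divisor d:
143^1 ≡ 143 (mod 199)
143^2 ≡ 151 (mod 199)
143^3 ≡ 101 (mod 199)
143^6 ≡ 52 (mod 199)
143^9 ≡ 78 (mod 199)
143^11 ≡ 37 (mod 199)
143^18 ≡ 114 (mod 199)
143^22 ≡ 175 (mod 199)
143^33 ≡ 107 (mod 199)
143^66 ≡ 106 (mod 199)
143^99 ≡ 198 (mod 199)
143^198 ≡ 1 (mod 199) ✓
So ord_199(143) = 198.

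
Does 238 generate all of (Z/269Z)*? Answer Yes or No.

Yes

φ(269) = 269 − 1 = 268 = 2^2 · 67.
An element g generates (Z/269Z)^× iff g^(268/q) ≢ 1 (mod 269) for each prime q ∈ {2, 67}.
238^134 ≡ 268 (mod 269)  [q = 2: ≢ 1 ✓]
238^4 ≡ 44 (mod 269)  [q = 67: ≢ 1 ✓]
None equal 1, so ord_269(238) = 268: 238 is a primitive root.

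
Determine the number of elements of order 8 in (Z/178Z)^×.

φ(178) = φ(2)·φ(89) = 1·88 = 88 = 2^3 · 11.
In a cyclic group of order 88, there are φ(d) elements of order d for each divisor d of 88, and zero for non-divisors.
8 = 2^3 divides 88, and φ(8) = 4.

4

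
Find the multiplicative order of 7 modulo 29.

7

By Lagrange's theorem, ord_29(7) divides φ(29) = 29 − 1 = 28 = 2^2 · 7.
Divisors of 28: 1, 2, 4, 7, 14, 28.
Test each divisor d:
7^1 ≡ 7 (mod 29)
7^2 ≡ 20 (mod 29)
7^4 ≡ 23 (mod 29)
7^7 ≡ 1 (mod 29) ✓
So ord_29(7) = 7.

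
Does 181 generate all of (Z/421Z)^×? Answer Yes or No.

No

φ(421) = 421 − 1 = 420 = 2^2 · 3 · 5 · 7.
It suffices to check that the order of 181 is not a proper divisor of 420: compute 181^(420/q) for q ∈ {2, 3, 5, 7}.
181^210 ≡ 1 (mod 421)  [q = 2: ≡ 1 ✗]
181^140 ≡ 20 (mod 421)  [q = 3: ≢ 1 ✓]
181^84 ≡ 279 (mod 421)  [q = 5: ≢ 1 ✓]
181^60 ≡ 1 (mod 421)  [q = 7: ≡ 1 ✗]
Since 181^210 ≡ 1, the order of 181 divides 210 < 420, so 181 is not a primitive root.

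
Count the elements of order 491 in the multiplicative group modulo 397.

0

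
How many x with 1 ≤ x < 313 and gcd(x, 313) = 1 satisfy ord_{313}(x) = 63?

0

φ(313) = 313 − 1 = 312 = 2^3 · 3 · 13.
(Z/313Z)^× is cyclic (|G| = 312); a cyclic group of order m has exactly φ(d) elements of each order d | m, and none otherwise.
Since 63 ∤ 312, the count is 0.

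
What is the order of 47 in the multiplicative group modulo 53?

By Lagrange's theorem, ord_53(47) divides φ(53) = 53 − 1 = 52 = 2^2 · 13.
Divisors of 52: 1, 2, 4, 13, 26, 52.
Compute 47^d (mod 53) for the divisors d until we hit 1:
47^1 ≡ 47 (mod 53)
47^2 ≡ 36 (mod 53)
47^4 ≡ 24 (mod 53)
47^13 ≡ 1 (mod 53) ✓
So ord_53(47) = 13.

13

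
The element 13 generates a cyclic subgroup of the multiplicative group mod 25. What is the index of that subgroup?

ord(13) | φ(25) = φ(5^2) = 5·(5−1) = 20 = 2^2 · 5.
Divisors of 20: 1, 2, 4, 5, 10, 20.
Evaluate successive powers at the divisors of 20:
13^1 ≡ 13
13^2 ≡ 19
13^4 ≡ 11
13^5 ≡ 18
13^10 ≡ 24
13^20 ≡ 1
Thus |⟨13⟩| = ord(13) = 20.
Index = |(Z/25Z)^×| / |⟨13⟩| = 20 / 20 = 1.

1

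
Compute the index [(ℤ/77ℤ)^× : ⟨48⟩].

Since 48 ∈ (Z/77Z)^×, its order divides φ(77) = φ(7·11) = (7−1)·(11−1) = 6·10 = 60 = 2^2 · 3 · 5.
Divisors of 60: 1, 2, 3, 4, 5, 6, 10, 12, 15, 20, 30, 60.
Evaluate successive powers at the divisors of 60:
48^1 ≡ 48 (mod 77)
48^2 ≡ 71 (mod 77)
48^3 ≡ 20 (mod 77)
48^4 ≡ 36 (mod 77)
48^5 ≡ 34 (mod 77)
48^6 ≡ 15 (mod 77)
48^10 ≡ 1 (mod 77) ✓
Thus |⟨48⟩| = ord(48) = 10.
Index = |(Z/77Z)^×| / |⟨48⟩| = 60 / 10 = 6.

6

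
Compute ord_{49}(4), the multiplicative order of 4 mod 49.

21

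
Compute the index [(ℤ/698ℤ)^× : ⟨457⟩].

Since 457 ∈ (Z/698Z)^×, its order divides φ(698) = φ(2)·φ(349) = 1·348 = 348 = 2^2 · 3 · 29.
Divisors of 348: 1, 2, 3, 4, 6, 12, 29, 58, 87, 116, 174, 348.
Compute 457^d (mod 698) for the divisors d until we hit 1:
457^1 ≡ 457
457^2 ≡ 147
457^3 ≡ 171
457^4 ≡ 669
457^6 ≡ 623
457^12 ≡ 41
457^29 ≡ 471
457^58 ≡ 575
457^87 ≡ 1
So ord_698(457) = 87, hence |⟨457⟩| = 87.
The index is φ(698) / ord(457) = 348 / 87 = 4.

4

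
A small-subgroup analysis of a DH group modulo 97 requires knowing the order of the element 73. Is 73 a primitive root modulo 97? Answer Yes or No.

No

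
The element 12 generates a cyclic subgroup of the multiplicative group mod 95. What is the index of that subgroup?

6

ord(12) | φ(95) = φ(5·19) = (5−1)·(19−1) = 4·18 = 72 = 2^3 · 3^2.
Divisors of 72: 1, 2, 3, 4, 6, 8, 9, 12, 18, 24, 36, 72.
Check 12^d mod 95 for each divisor in increasing order:
12^1 ≡ 12
12^2 ≡ 49
12^3 ≡ 18
12^4 ≡ 26
12^6 ≡ 39
12^8 ≡ 11
12^9 ≡ 37
12^12 ≡ 1
Thus |⟨12⟩| = ord(12) = 12.
Index = |(Z/95Z)^×| / |⟨12⟩| = 72 / 12 = 6.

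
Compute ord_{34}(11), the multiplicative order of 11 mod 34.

16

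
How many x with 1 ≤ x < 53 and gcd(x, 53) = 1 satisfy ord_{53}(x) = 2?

φ(53) = 53 − 1 = 52 = 2^2 · 13.
Since (Z/53Z)^× is cyclic of order 52, the number of elements of order d is φ(d) when d | 52 and 0 otherwise.
2 | 52, and φ(2) = 2 − 1 = 1.

1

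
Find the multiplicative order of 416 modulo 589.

90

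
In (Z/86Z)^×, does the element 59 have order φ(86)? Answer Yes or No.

φ(86) = φ(2)·φ(43) = 1·42 = 42 = 2 · 3 · 7.
It suffices to check that the order of 59 is not a proper divisor of 42: compute 59^(42/q) for q ∈ {2, 3, 7}.
59^21 ≡ 1 (mod 86)  [q = 2: ≡ 1 ✗]
59^14 ≡ 1 (mod 86)  [q = 3: ≡ 1 ✗]
59^6 ≡ 35 (mod 86)  [q = 7: ≢ 1 ✓]
Since 59^21 ≡ 1, the order of 59 divides 21 < 42, so 59 is not a primitive root.

No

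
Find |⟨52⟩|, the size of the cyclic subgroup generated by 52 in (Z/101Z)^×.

25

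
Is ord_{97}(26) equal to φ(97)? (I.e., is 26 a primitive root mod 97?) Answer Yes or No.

Yes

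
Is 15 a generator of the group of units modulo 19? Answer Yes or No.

φ(19) = 19 − 1 = 18 = 2 · 3^2.
Test 15^(18/q) mod 19 for each prime factor q of 18:
15^9 ≡ 18 (mod 19)  [q = 2: ≢ 1 ✓]
15^6 ≡ 11 (mod 19)  [q = 3: ≢ 1 ✓]
Every test exponent gives a nontrivial residue, hence 15 generates the full group.

Yes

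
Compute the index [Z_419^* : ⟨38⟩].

2

By Lagrange's theorem, ord_419(38) divides φ(419) = 419 − 1 = 418 = 2 · 11 · 19.
Divisors of 418: 1, 2, 11, 19, 22, 38, 209, 418.
Check 38^d mod 419 for each divisor in increasing order:
38^1 ≡ 38 (mod 419)
38^2 ≡ 187 (mod 419)
38^11 ≡ 136 (mod 419)
38^19 ≡ 169 (mod 419)
38^22 ≡ 60 (mod 419)
38^38 ≡ 69 (mod 419)
38^209 ≡ 1 (mod 419) ✓
So ord_419(38) = 209, hence |⟨38⟩| = 209.
[(Z/419Z)^× : ⟨38⟩] = 418/209 = 2.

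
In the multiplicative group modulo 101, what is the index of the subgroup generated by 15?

1

By Lagrange's theorem, ord_101(15) divides φ(101) = 101 − 1 = 100 = 2^2 · 5^2.
Divisors of 100: 1, 2, 4, 5, 10, 20, 25, 50, 100.
Check 15^d mod 101 for each divisor in increasing order:
15^1 ≡ 15 (mod 101)
15^2 ≡ 23 (mod 101)
15^4 ≡ 24 (mod 101)
15^5 ≡ 57 (mod 101)
15^10 ≡ 17 (mod 101)
15^20 ≡ 87 (mod 101)
15^25 ≡ 10 (mod 101)
15^50 ≡ 100 (mod 101)
15^100 ≡ 1 (mod 101) ✓
Thus |⟨15⟩| = ord(15) = 100.
The index is φ(101) / ord(15) = 100 / 100 = 1.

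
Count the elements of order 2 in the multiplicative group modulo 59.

φ(59) = 59 − 1 = 58 = 2 · 29.
Since (Z/59Z)^× is cyclic of order 58, the number of elements of order d is φ(d) when d | 58 and 0 otherwise.
2 | 58, and φ(2) = 2 − 1 = 1.

1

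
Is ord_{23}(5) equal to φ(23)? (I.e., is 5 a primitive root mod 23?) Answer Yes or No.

φ(23) = 23 − 1 = 22 = 2 · 11.
It suffices to check that the order of 5 is not a proper divisor of 22: compute 5^(22/q) for q ∈ {2, 11}.
5^11 ≡ 22 (mod 23)  [q = 2: ≢ 1 ✓]
5^2 ≡ 2 (mod 23)  [q = 11: ≢ 1 ✓]
Every test exponent gives a nontrivial residue, hence 5 generates the full group.

Yes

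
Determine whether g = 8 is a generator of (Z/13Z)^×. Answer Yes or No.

No

φ(13) = 13 − 1 = 12 = 2^2 · 3.
It suffices to check that the order of 8 is not a proper divisor of 12: compute 8^(12/q) for q ∈ {2, 3}.
8^6 ≡ 12 (mod 13)  [q = 2: ≢ 1 ✓]
8^4 ≡ 1 (mod 13)  [q = 3: ≡ 1 ✗]
The check at q = 3 fails, so 8 generates a proper subgroup.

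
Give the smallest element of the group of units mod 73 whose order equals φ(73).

5

φ(73) = 73 − 1 = 72 = 2^3 · 3^2.
Test candidates g = 2, 3, … against the prime factors q ∈ {2, 3} of φ(73): g is a generator iff g^(72/q) ≢ 1 for every such q.
g = 2: 2^36 ≡ 1 — hits 1, so not a primitive root.
g = 3: 3^36 ≡ 1 — hits 1, so not a primitive root.
g = 4: 4^36 ≡ 1 — hits 1, so not a primitive root.
g = 5: 5^36 ≡ 72; 5^24 ≡ 8 — none is 1, so 5 is a primitive root.
Hence the least primitive root of 73 is 5.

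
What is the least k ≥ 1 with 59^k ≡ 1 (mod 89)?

88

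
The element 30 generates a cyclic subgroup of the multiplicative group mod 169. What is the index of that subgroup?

2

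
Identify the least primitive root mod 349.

φ(349) = 349 − 1 = 348 = 2^2 · 3 · 29.
g is a primitive root iff g^(348/q) ≢ 1 (mod 349) for each prime q ∈ {2, 3, 29}.
g = 2: 2^174 ≡ 348; 2^116 ≡ 226; 2^12 ≡ 257 — none is 1, so 2 is a primitive root.
Hence the least primitive root of 349 is 2.

2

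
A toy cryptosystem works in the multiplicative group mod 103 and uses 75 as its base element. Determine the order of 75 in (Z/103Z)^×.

102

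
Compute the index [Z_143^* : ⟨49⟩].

4

By Lagrange's theorem, ord_143(49) divides φ(143) = φ(11·13) = (11−1)·(13−1) = 10·12 = 120 = 2^3 · 3 · 5.
Divisors of 120: 1, 2, 3, 4, 5, 6, 8, 10, 12, 15, 20, 24, 30, 40, 60, 120.
Check 49^d mod 143 for each divisor in increasing order:
49^1 ≡ 49 (mod 143)
49^2 ≡ 113 (mod 143)
49^3 ≡ 103 (mod 143)
49^4 ≡ 42 (mod 143)
49^5 ≡ 56 (mod 143)
49^6 ≡ 27 (mod 143)
49^8 ≡ 48 (mod 143)
49^10 ≡ 133 (mod 143)
49^12 ≡ 14 (mod 143)
49^15 ≡ 12 (mod 143)
49^20 ≡ 100 (mod 143)
49^24 ≡ 53 (mod 143)
49^30 ≡ 1 (mod 143) ✓
So ord_143(49) = 30, hence |⟨49⟩| = 30.
[(Z/143Z)^× : ⟨49⟩] = 120/30 = 4.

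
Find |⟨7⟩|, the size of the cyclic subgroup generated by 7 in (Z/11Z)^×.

10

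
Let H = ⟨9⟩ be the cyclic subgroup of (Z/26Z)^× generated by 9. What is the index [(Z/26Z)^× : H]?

ord(9) | φ(26) = φ(2)·φ(13) = 1·12 = 12 = 2^2 · 3.
Divisors of 12: 1, 2, 3, 4, 6, 12.
Test each divisor d:
9^1 ≡ 9
9^2 ≡ 3
9^3 ≡ 1
The order of 9 is 3, so the subgroup it generates has 3 elements.
Index = |(Z/26Z)^×| / |⟨9⟩| = 12 / 3 = 4.

4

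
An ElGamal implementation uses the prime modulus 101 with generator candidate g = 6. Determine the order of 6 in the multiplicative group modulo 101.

10

ord(6) | φ(101) = 101 − 1 = 100 = 2^2 · 5^2.
Divisors of 100: 1, 2, 4, 5, 10, 20, 25, 50, 100.
Evaluate successive powers at the divisors of 100:
6^1 ≡ 6 (mod 101)
6^2 ≡ 36 (mod 101)
6^4 ≡ 84 (mod 101)
6^5 ≡ 100 (mod 101)
6^10 ≡ 1 (mod 101) ✓
Hence ord(6) = 10.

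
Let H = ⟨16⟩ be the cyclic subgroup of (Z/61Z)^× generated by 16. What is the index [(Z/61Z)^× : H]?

4

The order of 16 must divide φ(61) = 61 − 1 = 60 = 2^2 · 3 · 5.
Divisors of 60: 1, 2, 3, 4, 5, 6, 10, 12, 15, 20, 30, 60.
Test each divisor d:
16^1 ≡ 16 (mod 61)
16^2 ≡ 12 (mod 61)
16^3 ≡ 9 (mod 61)
16^4 ≡ 22 (mod 61)
16^5 ≡ 47 (mod 61)
16^6 ≡ 20 (mod 61)
16^10 ≡ 13 (mod 61)
16^12 ≡ 34 (mod 61)
16^15 ≡ 1 (mod 61) ✓
Thus |⟨16⟩| = ord(16) = 15.
The index is φ(61) / ord(16) = 60 / 15 = 4.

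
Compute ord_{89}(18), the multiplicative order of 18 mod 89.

By Lagrange's theorem, ord_89(18) divides φ(89) = 89 − 1 = 88 = 2^3 · 11.
Divisors of 88: 1, 2, 4, 8, 11, 22, 44, 88.
Check 18^d mod 89 for each divisor in increasing order:
18^1 ≡ 18 (mod 89)
18^2 ≡ 57 (mod 89)
18^4 ≡ 45 (mod 89)
18^8 ≡ 67 (mod 89)
18^11 ≡ 34 (mod 89)
18^22 ≡ 88 (mod 89)
18^44 ≡ 1 (mod 89) ✓
So ord_89(18) = 44.

44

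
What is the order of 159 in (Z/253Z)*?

110

The order of 159 must divide φ(253) = φ(11·23) = (11−1)·(23−1) = 10·22 = 220 = 2^2 · 5 · 11.
Divisors of 220: 1, 2, 4, 5, 10, 11, 20, 22, 44, 55, 110, 220.
Compute 159^d (mod 253) for the divisors d until we hit 1:
159^1 ≡ 159 (mod 253)
159^2 ≡ 234 (mod 253)
159^4 ≡ 108 (mod 253)
159^5 ≡ 221 (mod 253)
159^10 ≡ 12 (mod 253)
159^11 ≡ 137 (mod 253)
159^20 ≡ 144 (mod 253)
159^22 ≡ 47 (mod 253)
159^44 ≡ 185 (mod 253)
159^55 ≡ 45 (mod 253)
159^110 ≡ 1 (mod 253) ✓
Hence ord(159) = 110.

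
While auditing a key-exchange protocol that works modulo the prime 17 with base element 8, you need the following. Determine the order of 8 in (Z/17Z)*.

Since 8 ∈ (Z/17Z)^×, its order divides φ(17) = 17 − 1 = 16 = 2^4.
Divisors of 16: 1, 2, 4, 8, 16.
Evaluate successive powers at the divisors of 16:
8^1 ≡ 8
8^2 ≡ 13
8^4 ≡ 16
8^8 ≡ 1
The smallest such exponent is 8, so the order of 8 is 8.

8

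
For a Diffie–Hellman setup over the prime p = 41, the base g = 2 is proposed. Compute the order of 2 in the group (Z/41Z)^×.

Since 2 ∈ (Z/41Z)^×, its order divides φ(41) = 41 − 1 = 40 = 2^3 · 5.
Divisors of 40: 1, 2, 4, 5, 8, 10, 20, 40.
Check 2^d mod 41 for each divisor in increasing order:
2^1 ≡ 2 (mod 41)
2^2 ≡ 4 (mod 41)
2^4 ≡ 16 (mod 41)
2^5 ≡ 32 (mod 41)
2^8 ≡ 10 (mod 41)
2^10 ≡ 40 (mod 41)
2^20 ≡ 1 (mod 41) ✓
The smallest such exponent is 20, so the order of 2 is 20.

20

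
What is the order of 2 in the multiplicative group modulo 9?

6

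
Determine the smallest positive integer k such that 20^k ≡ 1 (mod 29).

7

By Lagrange's theorem, ord_29(20) divides φ(29) = 29 − 1 = 28 = 2^2 · 7.
Divisors of 28: 1, 2, 4, 7, 14, 28.
Compute 20^d (mod 29) for the divisors d until we hit 1:
20^1 ≡ 20
20^2 ≡ 23
20^4 ≡ 7
20^7 ≡ 1
The smallest such exponent is 7, so the order of 20 is 7.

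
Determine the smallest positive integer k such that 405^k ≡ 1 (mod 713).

110

By Lagrange's theorem, ord_713(405) divides φ(713) = φ(23·31) = (23−1)·(31−1) = 22·30 = 660 = 2^2 · 3 · 5 · 11.
Divisors of 660: 1, 2, 3, 4, 5, 6, 10, 11, 12, 15, 20, 22, 30, 33, 44, 55, 60, 66, 110, 132, 165, 220, 330, 660.
Check 405^d mod 713 for each divisor in increasing order:
405^1 ≡ 405
405^2 ≡ 35
405^3 ≡ 628
405^4 ≡ 512
405^5 ≡ 590
405^6 ≡ 95
405^10 ≡ 156
405^11 ≡ 436
405^12 ≡ 469
405^15 ≡ 63
405^20 ≡ 94
405^22 ≡ 438
405^30 ≡ 404
405^33 ≡ 597
405^44 ≡ 47
405^55 ≡ 528
405^60 ≡ 652
405^66 ≡ 622
405^110 ≡ 1
Hence ord(405) = 110.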